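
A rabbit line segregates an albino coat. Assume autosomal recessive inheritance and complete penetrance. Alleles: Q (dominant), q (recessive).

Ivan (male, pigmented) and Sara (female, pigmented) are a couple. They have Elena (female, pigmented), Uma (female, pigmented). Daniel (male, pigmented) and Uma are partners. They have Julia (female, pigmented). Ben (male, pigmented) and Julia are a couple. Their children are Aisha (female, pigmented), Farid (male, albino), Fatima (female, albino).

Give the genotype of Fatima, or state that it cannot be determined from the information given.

Fatima is albino, so Fatima is qq.

qq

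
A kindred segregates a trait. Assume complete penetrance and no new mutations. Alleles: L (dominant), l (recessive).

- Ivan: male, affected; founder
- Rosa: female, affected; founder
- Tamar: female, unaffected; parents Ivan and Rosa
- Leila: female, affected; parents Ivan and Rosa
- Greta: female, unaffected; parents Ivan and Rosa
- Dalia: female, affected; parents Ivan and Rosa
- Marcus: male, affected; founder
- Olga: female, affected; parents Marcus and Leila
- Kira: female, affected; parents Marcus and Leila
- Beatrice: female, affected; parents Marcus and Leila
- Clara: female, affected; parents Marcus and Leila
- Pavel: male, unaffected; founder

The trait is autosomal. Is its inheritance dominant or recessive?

Ivan and Rosa are both affected yet have an unaffected child Tamar. Under a recessive model two affected parents are homozygous and every child would be affected, so the trait cannot be recessive.

dominant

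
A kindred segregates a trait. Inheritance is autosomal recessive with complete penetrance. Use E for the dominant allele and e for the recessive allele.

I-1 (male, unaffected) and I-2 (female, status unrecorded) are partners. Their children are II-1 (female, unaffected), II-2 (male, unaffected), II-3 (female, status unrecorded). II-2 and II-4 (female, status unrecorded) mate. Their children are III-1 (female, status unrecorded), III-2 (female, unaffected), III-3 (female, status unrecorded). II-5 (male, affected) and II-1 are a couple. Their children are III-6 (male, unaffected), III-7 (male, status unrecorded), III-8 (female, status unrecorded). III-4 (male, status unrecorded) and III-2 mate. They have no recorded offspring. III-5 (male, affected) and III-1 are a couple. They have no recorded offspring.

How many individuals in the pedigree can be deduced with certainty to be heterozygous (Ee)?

Obligate heterozygotes: III-6 is unaffected so carries E and received e from II-5 (ee), so III-6 is Ee.
Every other individual is either homozygous by phenotype or has at least one consistent homozygous assignment, so the count is 1.

1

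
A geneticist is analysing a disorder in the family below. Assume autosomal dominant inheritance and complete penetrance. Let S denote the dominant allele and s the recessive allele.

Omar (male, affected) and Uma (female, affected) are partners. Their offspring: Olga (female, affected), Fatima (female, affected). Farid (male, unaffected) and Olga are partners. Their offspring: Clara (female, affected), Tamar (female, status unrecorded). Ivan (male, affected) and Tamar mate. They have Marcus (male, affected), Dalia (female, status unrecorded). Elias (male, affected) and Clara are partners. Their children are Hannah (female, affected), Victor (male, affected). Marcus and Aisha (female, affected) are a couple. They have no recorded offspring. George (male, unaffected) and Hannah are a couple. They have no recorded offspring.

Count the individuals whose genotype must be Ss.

1

Obligate heterozygotes: Clara is affected so carries S and received s from Farid (ss), so Clara is Ss.
Every other individual is either homozygous by phenotype or has at least one consistent homozygous assignment, so the count is 1.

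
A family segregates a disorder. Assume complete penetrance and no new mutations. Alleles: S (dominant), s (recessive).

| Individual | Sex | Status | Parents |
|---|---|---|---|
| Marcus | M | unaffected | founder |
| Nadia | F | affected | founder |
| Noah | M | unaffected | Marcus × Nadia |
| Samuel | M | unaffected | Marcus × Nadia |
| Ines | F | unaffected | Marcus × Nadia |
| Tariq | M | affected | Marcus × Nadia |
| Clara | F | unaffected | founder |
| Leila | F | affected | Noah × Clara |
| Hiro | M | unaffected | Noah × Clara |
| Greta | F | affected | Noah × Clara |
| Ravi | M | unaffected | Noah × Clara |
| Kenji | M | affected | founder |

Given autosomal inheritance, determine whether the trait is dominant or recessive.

recessive

Noah and Clara are both unaffected yet have an affected child Leila. Under dominance, an affected child requires at least one affected parent, so the trait cannot be dominant.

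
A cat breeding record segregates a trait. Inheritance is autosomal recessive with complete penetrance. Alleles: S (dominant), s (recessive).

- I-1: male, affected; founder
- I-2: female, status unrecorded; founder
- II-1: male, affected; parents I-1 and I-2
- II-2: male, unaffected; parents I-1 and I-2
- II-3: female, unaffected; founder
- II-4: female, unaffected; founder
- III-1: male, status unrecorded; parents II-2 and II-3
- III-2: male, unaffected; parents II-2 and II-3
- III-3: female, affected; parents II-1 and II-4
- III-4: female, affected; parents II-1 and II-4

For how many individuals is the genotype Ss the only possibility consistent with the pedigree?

Obligate heterozygotes: I-2 passed S to II-2 (Ss, whose s came from I-1) and passed s to II-1 (ss), so I-2 is Ss; II-2 is unaffected so carries S and received s from I-1 (ss), so II-2 is Ss; II-4 is unaffected so carries S and passed s to III-3 (ss), so II-4 is Ss.
Every other individual is either homozygous by phenotype or has at least one consistent homozygous assignment, so the count is 3.

3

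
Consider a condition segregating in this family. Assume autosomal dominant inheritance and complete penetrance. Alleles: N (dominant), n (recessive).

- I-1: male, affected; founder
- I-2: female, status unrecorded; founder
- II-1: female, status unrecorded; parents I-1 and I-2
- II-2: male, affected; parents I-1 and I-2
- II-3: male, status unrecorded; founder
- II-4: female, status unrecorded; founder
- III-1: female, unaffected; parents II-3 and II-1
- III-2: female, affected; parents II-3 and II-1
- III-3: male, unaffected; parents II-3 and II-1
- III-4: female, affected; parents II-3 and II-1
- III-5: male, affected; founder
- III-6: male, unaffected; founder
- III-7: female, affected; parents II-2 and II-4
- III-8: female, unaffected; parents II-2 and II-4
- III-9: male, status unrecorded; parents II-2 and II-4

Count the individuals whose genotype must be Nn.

Obligate heterozygotes: II-2 is affected so carries N and passed n to III-8 (nn), so II-2 is Nn.
Every other individual is either homozygous by phenotype or has at least one consistent homozygous assignment, so the count is 1.

1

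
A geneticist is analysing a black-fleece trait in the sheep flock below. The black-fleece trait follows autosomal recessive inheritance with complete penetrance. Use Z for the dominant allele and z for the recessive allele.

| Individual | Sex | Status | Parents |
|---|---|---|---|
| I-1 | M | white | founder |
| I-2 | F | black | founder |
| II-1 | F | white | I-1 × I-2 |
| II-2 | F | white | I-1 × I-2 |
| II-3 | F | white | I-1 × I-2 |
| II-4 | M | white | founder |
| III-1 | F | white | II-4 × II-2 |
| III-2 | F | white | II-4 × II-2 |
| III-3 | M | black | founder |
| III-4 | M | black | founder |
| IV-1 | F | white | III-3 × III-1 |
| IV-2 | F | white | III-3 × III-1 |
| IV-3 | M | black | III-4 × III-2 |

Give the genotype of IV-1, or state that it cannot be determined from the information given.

Zz

From phenotype alone, IV-1 is ZZ or Zz.
IV-1 is white so carries Z and received z from III-3 (zz), so IV-1 is Zz.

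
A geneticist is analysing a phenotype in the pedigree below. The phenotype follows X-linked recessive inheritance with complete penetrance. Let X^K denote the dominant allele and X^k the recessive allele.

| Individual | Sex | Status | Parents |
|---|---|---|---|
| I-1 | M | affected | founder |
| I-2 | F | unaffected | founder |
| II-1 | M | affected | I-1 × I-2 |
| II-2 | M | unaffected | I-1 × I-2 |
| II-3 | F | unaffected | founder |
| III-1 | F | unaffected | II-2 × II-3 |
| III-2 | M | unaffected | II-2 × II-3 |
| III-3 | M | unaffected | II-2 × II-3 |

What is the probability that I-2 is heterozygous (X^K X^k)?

1

I-2 is unaffected so carries K and passed k to II-1 (X^k Y), so I-2 is X^K X^k, giving P(X^K X^k) = 1.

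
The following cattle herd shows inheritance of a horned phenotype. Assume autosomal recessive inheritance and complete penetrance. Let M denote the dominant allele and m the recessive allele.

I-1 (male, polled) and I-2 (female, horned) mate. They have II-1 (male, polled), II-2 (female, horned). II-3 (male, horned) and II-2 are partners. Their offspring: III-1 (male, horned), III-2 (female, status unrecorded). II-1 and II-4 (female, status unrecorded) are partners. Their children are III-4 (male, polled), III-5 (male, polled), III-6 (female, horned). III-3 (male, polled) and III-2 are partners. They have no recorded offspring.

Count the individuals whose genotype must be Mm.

2

Obligate heterozygotes: I-1 is polled so carries M and passed m to II-2 (mm), so I-1 is Mm; II-1 is polled so carries M and received m from I-2 (mm), so II-1 is Mm.
Every other individual is either homozygous by phenotype or has at least one consistent homozygous assignment, so the count is 2.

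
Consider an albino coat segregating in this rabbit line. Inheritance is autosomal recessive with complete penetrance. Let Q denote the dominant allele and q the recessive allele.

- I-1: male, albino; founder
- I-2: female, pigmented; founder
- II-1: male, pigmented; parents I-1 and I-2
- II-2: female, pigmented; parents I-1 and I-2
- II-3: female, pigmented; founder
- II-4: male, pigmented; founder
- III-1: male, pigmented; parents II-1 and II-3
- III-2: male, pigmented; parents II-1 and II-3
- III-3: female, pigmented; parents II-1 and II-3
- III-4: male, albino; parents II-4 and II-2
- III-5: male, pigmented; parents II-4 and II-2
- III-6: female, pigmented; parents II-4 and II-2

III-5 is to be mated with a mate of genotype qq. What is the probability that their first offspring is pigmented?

2/3

II-4 is pigmented so carries Q and passed q to III-4 (qq), so II-4 is Qq.
II-2 is pigmented so carries Q and received q from I-1 (qq), so II-2 is Qq.
III-5 is a pigmented offspring of II-4 (Qq) × II-2 (Qq), whose cross gives 1/4 QQ : 1/2 Qq : 1/4 qq; conditioning on being pigmented, III-5 is QQ with probability 1/3, Qq with probability 2/3.
Summing over parental genotype combinations, P(offspring is pigmented) = 1/3·1 + 2/3·1/2 = 2/3.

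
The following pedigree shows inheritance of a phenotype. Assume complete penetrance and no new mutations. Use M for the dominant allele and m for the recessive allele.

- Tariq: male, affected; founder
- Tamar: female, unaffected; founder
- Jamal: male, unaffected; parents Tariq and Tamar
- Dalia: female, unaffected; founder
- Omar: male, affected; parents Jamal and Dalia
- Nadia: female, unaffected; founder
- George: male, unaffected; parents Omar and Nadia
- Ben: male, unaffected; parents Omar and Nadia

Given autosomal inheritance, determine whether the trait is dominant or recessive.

Jamal and Dalia are both unaffected yet have an affected child Omar. Under dominance, an affected child requires at least one affected parent, so the trait cannot be dominant.

recessive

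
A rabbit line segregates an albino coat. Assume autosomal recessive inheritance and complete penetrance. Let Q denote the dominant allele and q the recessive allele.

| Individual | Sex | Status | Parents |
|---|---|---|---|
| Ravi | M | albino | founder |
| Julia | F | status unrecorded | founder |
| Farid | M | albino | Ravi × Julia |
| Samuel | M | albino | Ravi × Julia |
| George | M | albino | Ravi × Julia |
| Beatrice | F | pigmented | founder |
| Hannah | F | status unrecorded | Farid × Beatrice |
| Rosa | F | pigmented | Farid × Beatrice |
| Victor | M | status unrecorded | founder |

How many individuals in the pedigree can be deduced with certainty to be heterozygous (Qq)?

Obligate heterozygotes: Rosa is pigmented so carries Q and received q from Farid (qq), so Rosa is Qq.
Every other individual is either homozygous by phenotype or has at least one consistent homozygous assignment, so the count is 1.

1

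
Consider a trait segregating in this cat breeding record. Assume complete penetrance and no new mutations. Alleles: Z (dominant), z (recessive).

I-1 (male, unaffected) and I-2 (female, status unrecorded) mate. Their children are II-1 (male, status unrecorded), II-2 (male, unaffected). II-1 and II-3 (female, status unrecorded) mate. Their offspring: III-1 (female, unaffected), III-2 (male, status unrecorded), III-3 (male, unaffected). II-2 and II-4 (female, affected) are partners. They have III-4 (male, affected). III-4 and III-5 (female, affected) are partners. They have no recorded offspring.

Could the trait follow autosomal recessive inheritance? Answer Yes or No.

Yes

A consistent assignment under autosomal recessive exists: I-1 ZZ, I-2 Zz, II-1 ZZ, II-2 Zz, II-3 ZZ, II-4 zz, III-1 ZZ, III-2 ZZ, III-3 ZZ, III-4 zz, III-5 zz.
In this assignment every recorded phenotype matches its genotype and every non-founder's genotype is obtainable from its parents' genotypes, so the pedigree is consistent.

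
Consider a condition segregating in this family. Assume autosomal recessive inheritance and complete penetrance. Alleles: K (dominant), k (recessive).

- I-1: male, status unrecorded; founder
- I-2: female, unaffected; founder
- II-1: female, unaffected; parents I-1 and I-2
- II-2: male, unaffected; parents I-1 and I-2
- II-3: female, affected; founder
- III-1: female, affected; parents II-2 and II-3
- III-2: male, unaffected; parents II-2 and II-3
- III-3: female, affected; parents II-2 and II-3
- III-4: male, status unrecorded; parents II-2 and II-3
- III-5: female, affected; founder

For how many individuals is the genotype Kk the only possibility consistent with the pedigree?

2

Obligate heterozygotes: II-2 is unaffected so carries K and passed k to III-1 (kk), so II-2 is Kk; III-2 is unaffected so carries K and received k from II-3 (kk), so III-2 is Kk.
Every other individual is either homozygous by phenotype or has at least one consistent homozygous assignment, so the count is 2.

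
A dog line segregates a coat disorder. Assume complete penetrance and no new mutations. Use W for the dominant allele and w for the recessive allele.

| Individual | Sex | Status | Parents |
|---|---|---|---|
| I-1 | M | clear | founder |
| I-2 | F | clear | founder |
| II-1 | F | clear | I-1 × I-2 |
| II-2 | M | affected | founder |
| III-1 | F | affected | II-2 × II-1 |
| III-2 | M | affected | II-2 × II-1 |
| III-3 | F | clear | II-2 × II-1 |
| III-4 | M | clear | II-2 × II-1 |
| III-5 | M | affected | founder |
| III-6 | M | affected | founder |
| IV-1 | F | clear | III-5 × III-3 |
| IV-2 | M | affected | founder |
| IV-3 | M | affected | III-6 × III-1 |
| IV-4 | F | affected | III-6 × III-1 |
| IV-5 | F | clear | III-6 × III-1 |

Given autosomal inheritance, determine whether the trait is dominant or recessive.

III-6 and III-1 are both affected yet have a clear child IV-5. Under a recessive model two affected parents are homozygous and every child would be affected, so the trait cannot be recessive.

dominant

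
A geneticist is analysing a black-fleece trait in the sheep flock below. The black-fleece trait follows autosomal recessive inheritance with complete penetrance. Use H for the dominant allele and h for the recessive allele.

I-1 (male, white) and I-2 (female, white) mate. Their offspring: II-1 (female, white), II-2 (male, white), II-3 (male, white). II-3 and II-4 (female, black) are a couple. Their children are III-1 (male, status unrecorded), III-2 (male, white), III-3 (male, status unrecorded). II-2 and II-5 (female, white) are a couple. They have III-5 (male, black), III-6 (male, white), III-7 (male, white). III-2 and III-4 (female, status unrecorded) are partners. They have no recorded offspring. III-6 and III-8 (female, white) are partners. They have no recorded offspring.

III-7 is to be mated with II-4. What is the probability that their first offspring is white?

II-2 is white so carries H and passed h to III-5 (hh), so II-2 is Hh.
II-5 is white so carries H and passed h to III-5 (hh), so II-5 is Hh.
III-7 is a white offspring of II-2 (Hh) × II-5 (Hh), whose cross gives 1/4 HH : 1/2 Hh : 1/4 hh; conditioning on being white, III-7 is HH with probability 1/3, Hh with probability 2/3.
II-4 is black, so II-4 is hh.
Summing over parental genotype combinations, P(offspring is white) = 1/3·1 + 2/3·1/2 = 2/3.

2/3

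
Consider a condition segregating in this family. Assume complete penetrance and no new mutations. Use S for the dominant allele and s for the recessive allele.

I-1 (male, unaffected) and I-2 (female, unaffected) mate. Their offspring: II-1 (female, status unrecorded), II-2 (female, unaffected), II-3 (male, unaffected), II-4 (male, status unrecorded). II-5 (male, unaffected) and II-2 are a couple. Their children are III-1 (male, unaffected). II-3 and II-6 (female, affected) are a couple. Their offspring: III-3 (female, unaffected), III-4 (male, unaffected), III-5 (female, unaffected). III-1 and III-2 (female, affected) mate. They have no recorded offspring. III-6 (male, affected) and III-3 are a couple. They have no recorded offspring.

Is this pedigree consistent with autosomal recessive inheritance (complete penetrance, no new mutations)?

Yes

A consistent assignment under autosomal recessive exists: I-1 SS, I-2 SS, II-1 SS, II-2 SS, II-3 SS, II-4 SS, II-5 SS, II-6 ss, III-1 SS, III-2 ss, III-3 Ss, III-4 Ss, III-5 Ss, III-6 ss.
In this assignment every recorded phenotype matches its genotype and every non-founder's genotype is obtainable from its parents' genotypes, so the pedigree is consistent.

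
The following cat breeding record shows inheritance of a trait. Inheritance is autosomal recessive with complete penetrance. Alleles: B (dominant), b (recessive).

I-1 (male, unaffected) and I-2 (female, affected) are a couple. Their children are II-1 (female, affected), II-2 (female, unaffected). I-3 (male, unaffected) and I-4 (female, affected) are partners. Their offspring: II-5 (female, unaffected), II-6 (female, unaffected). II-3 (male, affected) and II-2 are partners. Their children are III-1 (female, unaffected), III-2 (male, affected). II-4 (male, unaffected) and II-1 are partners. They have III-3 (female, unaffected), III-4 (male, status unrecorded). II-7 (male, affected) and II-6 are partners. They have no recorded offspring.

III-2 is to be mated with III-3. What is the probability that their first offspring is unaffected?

1/2

III-2 is affected, so III-2 is bb.
III-3 is unaffected so carries B and received b from II-1 (bb), so III-3 is Bb.
The cross gives 1/2 Bb : 1/2 bb, so P(offspring is unaffected) = 1/2.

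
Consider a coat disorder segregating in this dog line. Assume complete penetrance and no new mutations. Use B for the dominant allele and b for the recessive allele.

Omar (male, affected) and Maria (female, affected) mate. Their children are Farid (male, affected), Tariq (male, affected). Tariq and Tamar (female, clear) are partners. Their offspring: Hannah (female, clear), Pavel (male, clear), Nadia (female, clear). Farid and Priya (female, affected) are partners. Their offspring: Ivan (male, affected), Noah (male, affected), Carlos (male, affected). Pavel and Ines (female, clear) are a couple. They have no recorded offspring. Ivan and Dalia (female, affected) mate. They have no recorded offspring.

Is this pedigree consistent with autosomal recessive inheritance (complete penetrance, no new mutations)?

Yes

A consistent assignment under autosomal recessive exists: Omar bb, Maria bb, Farid bb, Tariq bb, Tamar BB, Priya bb, Hannah Bb, Pavel Bb, Nadia Bb, Ines BB, Ivan bb, Noah bb, Carlos bb, Dalia bb.
In this assignment every recorded phenotype matches its genotype and every non-founder's genotype is obtainable from its parents' genotypes, so the pedigree is consistent.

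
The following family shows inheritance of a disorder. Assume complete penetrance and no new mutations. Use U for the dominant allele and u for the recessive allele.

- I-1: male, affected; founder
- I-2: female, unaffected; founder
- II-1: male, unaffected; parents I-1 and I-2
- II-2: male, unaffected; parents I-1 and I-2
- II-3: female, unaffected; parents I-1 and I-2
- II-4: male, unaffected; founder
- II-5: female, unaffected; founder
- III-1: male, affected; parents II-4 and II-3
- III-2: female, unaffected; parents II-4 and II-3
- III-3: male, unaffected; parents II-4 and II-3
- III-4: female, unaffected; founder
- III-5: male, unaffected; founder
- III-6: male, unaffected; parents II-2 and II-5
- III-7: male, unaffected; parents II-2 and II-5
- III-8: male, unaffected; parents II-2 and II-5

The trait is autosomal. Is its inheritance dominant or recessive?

II-4 and II-3 are both unaffected yet have an affected child III-1. Under dominance, an affected child requires at least one affected parent, so the trait cannot be dominant.

recessive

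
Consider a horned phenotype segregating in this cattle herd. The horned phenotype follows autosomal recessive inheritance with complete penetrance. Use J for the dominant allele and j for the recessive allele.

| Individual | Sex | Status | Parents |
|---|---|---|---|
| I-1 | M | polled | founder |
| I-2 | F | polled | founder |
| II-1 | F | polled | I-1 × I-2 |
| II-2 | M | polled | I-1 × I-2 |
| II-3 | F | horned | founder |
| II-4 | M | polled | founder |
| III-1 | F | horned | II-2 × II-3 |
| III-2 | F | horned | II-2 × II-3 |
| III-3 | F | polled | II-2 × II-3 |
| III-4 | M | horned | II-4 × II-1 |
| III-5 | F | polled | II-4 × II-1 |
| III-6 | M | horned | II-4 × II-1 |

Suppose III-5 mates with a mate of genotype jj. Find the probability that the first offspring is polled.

II-4 is polled so carries J and passed j to III-4 (jj), so II-4 is Jj.
II-1 is polled so carries J and passed j to III-4 (jj), so II-1 is Jj.
III-5 is a polled offspring of II-4 (Jj) × II-1 (Jj), whose cross gives 1/4 JJ : 1/2 Jj : 1/4 jj; conditioning on being polled, III-5 is JJ with probability 1/3, Jj with probability 2/3.
Summing over parental genotype combinations, P(offspring is polled) = 1/3·1 + 2/3·1/2 = 2/3.

2/3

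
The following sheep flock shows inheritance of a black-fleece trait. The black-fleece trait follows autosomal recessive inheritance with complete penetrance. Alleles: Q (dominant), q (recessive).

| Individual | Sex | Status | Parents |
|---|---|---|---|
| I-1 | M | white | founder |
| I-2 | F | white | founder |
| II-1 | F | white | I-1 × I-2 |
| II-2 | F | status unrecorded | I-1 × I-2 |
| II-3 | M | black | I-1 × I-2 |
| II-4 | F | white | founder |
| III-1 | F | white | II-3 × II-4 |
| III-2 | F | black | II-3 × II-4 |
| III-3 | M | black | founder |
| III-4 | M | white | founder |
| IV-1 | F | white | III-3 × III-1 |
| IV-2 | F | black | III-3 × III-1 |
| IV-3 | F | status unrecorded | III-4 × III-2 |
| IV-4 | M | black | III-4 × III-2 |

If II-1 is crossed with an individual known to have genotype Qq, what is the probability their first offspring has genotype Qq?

I-1 is white so carries Q and passed q to II-3 (qq), so I-1 is Qq.
I-2 is white so carries Q and passed q to II-3 (qq), so I-2 is Qq.
II-1 is a white offspring of I-1 (Qq) × I-2 (Qq), whose cross gives 1/4 QQ : 1/2 Qq : 1/4 qq; conditioning on being white, II-1 is QQ with probability 1/3, Qq with probability 2/3.
Summing over parental genotype combinations, P(offspring has genotype Qq) = 1/3·1/2 + 2/3·1/2 = 1/2.

1/2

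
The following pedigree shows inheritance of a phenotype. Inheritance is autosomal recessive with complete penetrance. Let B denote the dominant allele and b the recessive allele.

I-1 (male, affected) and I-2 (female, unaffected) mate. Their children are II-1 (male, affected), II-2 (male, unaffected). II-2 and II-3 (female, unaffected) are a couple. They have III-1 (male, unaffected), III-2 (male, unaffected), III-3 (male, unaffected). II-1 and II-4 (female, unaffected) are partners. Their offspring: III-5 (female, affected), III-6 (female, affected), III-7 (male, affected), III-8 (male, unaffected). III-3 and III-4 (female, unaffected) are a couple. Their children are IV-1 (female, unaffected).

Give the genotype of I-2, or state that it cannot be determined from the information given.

Bb

From phenotype alone, I-2 is BB or Bb.
I-2 is unaffected so carries B and passed b to II-1 (bb), so I-2 is Bb.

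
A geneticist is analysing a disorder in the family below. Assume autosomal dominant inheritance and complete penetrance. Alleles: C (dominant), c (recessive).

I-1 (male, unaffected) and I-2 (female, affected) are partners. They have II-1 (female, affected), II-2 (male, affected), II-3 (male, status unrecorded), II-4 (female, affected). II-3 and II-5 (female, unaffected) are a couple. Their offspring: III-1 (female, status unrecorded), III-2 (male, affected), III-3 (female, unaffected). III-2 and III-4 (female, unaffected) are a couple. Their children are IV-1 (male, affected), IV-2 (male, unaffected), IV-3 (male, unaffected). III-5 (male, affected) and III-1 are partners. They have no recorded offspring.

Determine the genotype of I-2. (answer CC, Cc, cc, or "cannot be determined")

I-2's phenotype allows CC or Cc, and no parent or child forces a single allele at both positions; consistent genotype assignments exist with I-2 as CC or Cc.

cannot be determined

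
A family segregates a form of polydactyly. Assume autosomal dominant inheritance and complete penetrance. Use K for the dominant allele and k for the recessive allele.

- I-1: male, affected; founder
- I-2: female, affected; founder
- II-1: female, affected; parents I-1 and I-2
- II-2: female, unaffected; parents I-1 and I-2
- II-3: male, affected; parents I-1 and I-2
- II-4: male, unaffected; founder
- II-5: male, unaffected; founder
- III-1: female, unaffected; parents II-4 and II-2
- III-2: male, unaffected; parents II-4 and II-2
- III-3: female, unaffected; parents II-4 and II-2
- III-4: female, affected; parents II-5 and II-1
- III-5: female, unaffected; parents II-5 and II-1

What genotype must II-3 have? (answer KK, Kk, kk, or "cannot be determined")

II-3's phenotype allows KK or Kk, and no parent or child forces a single allele at both positions; consistent genotype assignments exist with II-3 as KK or Kk.

cannot be determined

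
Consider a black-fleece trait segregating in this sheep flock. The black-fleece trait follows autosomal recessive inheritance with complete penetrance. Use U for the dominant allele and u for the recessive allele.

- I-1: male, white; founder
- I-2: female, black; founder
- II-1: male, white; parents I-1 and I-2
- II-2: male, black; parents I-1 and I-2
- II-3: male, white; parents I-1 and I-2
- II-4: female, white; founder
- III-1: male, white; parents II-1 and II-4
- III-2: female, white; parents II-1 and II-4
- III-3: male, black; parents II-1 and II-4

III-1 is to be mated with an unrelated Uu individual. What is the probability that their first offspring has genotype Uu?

II-1 is white so carries U and received u from I-2 (uu), so II-1 is Uu.
II-4 is white so carries U and passed u to III-3 (uu), so II-4 is Uu.
III-1 is a white offspring of II-1 (Uu) × II-4 (Uu), whose cross gives 1/4 UU : 1/2 Uu : 1/4 uu; conditioning on being white, III-1 is UU with probability 1/3, Uu with probability 2/3.
Summing over parental genotype combinations, P(offspring has genotype Uu) = 1/3·1/2 + 2/3·1/2 = 1/2.

1/2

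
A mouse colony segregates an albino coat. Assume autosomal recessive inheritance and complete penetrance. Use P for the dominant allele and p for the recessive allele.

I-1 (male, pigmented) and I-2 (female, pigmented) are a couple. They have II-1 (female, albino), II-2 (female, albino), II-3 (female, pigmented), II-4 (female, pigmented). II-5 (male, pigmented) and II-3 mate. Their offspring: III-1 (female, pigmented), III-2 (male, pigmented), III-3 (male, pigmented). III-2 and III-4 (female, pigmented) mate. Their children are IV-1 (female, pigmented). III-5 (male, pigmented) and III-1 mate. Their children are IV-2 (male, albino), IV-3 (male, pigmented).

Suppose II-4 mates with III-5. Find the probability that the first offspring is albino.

1/6

I-1 is pigmented so carries P and passed p to II-1 (pp), so I-1 is Pp.
I-2 is pigmented so carries P and passed p to II-1 (pp), so I-2 is Pp.
II-4 is a pigmented offspring of I-1 (Pp) × I-2 (Pp), whose cross gives 1/4 PP : 1/2 Pp : 1/4 pp; conditioning on being pigmented, II-4 is PP with probability 1/3, Pp with probability 2/3.
III-5 is pigmented so carries P and passed p to IV-2 (pp), so III-5 is Pp.
Summing over parental genotype combinations, P(offspring is albino) = 2/3·1/4 = 1/6.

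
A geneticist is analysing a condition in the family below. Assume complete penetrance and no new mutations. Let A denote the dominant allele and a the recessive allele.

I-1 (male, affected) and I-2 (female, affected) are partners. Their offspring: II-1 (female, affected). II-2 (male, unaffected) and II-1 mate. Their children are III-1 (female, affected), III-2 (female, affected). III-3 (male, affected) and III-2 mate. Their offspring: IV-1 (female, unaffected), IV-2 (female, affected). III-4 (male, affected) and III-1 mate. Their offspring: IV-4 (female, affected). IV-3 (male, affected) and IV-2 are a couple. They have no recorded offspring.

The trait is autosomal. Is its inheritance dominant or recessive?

III-3 and III-2 are both affected yet have an unaffected child IV-1. Under a recessive model two affected parents are homozygous and every child would be affected, so the trait cannot be recessive.

dominant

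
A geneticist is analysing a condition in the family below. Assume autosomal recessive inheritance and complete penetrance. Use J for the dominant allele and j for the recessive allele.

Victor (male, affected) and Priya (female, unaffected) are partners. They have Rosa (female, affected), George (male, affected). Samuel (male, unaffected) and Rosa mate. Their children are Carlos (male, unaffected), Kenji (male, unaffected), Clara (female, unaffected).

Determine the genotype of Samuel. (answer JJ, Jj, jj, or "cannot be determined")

cannot be determined

Samuel's phenotype allows JJ or Jj, and no parent or child forces a single allele at both positions; consistent genotype assignments exist with Samuel as JJ or Jj.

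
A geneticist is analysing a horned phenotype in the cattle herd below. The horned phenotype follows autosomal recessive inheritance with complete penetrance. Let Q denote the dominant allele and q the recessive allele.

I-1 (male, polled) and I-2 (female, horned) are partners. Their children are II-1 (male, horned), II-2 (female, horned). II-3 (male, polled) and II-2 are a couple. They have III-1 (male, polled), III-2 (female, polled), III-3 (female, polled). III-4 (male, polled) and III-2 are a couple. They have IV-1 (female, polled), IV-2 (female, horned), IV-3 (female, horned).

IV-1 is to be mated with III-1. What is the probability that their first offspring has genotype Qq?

III-4 is polled so carries Q and passed q to IV-2 (qq), so III-4 is Qq.
III-2 is polled so carries Q and received q from II-2 (qq), so III-2 is Qq.
IV-1 is a polled offspring of III-4 (Qq) × III-2 (Qq), whose cross gives 1/4 QQ : 1/2 Qq : 1/4 qq; conditioning on being polled, IV-1 is QQ with probability 1/3, Qq with probability 2/3.
III-1 is polled so carries Q and received q from II-2 (qq), so III-1 is Qq.
Summing over parental genotype combinations, P(offspring has genotype Qq) = 1/3·1/2 + 2/3·1/2 = 1/2.

1/2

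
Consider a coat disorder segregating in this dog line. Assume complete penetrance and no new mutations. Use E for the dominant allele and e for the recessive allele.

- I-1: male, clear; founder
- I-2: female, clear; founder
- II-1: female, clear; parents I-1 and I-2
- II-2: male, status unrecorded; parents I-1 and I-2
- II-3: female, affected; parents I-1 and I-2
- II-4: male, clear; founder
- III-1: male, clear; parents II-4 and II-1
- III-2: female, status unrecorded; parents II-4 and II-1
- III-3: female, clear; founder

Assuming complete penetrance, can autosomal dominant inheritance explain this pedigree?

Under autosomal dominant, II-3 (affected, female) cannot arise from I-1 (clear) × I-2 (clear).

No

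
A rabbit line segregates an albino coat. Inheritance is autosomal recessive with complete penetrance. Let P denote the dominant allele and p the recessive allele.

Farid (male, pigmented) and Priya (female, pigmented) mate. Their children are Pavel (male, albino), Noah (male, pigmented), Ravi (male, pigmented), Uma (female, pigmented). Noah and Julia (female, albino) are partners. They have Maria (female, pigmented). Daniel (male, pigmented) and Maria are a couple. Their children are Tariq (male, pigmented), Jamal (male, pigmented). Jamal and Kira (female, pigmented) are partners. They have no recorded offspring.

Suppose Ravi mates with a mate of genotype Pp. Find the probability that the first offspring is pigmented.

5/6

Farid is pigmented so carries P and passed p to Pavel (pp), so Farid is Pp.
Priya is pigmented so carries P and passed p to Pavel (pp), so Priya is Pp.
Ravi is a pigmented offspring of Farid (Pp) × Priya (Pp), whose cross gives 1/4 PP : 1/2 Pp : 1/4 pp; conditioning on being pigmented, Ravi is PP with probability 1/3, Pp with probability 2/3.
Summing over parental genotype combinations, P(offspring is pigmented) = 1/3·1 + 2/3·3/4 = 5/6.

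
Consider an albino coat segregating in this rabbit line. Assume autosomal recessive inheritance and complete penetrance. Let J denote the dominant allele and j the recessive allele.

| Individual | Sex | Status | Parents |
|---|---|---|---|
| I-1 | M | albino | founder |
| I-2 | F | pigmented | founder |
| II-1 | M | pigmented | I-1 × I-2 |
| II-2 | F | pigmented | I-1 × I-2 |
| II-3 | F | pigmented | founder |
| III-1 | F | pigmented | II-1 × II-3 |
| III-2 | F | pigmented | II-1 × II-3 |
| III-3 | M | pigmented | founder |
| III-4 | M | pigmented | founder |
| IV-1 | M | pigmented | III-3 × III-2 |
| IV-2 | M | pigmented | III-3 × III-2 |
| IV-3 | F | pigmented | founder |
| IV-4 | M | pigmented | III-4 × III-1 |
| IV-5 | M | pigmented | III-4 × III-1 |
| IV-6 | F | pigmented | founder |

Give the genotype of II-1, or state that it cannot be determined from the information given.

From phenotype alone, II-1 is JJ or Jj.
II-1 is pigmented so carries J and received j from I-1 (jj), so II-1 is Jj.

Jj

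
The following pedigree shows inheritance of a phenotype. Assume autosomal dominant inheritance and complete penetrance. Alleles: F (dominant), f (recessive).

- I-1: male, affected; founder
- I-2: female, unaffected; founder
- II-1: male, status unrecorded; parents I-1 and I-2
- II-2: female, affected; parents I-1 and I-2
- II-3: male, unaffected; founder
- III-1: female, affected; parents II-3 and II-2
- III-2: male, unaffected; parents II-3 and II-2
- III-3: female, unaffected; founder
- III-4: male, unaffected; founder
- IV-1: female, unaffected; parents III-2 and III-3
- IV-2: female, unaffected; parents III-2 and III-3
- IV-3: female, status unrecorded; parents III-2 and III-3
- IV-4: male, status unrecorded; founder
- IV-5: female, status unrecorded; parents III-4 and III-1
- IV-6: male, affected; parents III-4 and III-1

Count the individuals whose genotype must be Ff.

3

Obligate heterozygotes: II-2 is affected so carries F and received f from I-2 (ff), so II-2 is Ff; III-1 is affected so carries F and received f from II-3 (ff), so III-1 is Ff; IV-6 is affected so carries F and received f from III-4 (ff), so IV-6 is Ff.
Every other individual is either homozygous by phenotype or has at least one consistent homozygous assignment, so the count is 3.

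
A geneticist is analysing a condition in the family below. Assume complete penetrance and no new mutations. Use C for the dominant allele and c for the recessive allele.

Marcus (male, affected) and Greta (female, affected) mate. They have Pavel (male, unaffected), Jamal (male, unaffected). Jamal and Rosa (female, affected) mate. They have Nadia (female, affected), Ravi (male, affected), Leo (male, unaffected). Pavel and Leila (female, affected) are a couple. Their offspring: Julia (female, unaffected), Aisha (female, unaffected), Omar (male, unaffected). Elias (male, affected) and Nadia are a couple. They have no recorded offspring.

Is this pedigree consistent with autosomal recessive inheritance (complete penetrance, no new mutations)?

Under autosomal recessive, Pavel (unaffected, male) cannot arise from Marcus (affected) × Greta (affected).

No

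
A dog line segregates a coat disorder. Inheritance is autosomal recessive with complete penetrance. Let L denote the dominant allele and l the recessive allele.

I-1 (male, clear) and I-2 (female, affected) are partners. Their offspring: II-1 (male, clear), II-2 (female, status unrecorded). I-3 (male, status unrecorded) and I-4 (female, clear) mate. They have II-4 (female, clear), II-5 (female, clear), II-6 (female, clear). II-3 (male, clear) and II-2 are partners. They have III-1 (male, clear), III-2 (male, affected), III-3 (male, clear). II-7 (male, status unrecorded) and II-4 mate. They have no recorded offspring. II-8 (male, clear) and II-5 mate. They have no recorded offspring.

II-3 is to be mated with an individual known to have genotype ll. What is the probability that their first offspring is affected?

1/2

II-3 is clear so carries L and passed l to III-2 (ll), so II-3 is Ll.
The cross gives 1/2 Ll : 1/2 ll, so P(offspring is affected) = 1/2.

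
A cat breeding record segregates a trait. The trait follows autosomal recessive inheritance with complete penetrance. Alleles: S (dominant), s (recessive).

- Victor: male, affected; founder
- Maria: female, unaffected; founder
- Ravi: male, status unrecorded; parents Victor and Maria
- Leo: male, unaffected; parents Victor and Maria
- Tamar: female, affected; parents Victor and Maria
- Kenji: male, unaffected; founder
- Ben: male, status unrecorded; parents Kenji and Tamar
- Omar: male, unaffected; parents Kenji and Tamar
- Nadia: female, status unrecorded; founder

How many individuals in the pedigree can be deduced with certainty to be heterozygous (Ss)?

Obligate heterozygotes: Maria is unaffected so carries S and passed s to Tamar (ss), so Maria is Ss; Leo is unaffected so carries S and received s from Victor (ss), so Leo is Ss; Omar is unaffected so carries S and received s from Tamar (ss), so Omar is Ss.
Every other individual is either homozygous by phenotype or has at least one consistent homozygous assignment, so the count is 3.

3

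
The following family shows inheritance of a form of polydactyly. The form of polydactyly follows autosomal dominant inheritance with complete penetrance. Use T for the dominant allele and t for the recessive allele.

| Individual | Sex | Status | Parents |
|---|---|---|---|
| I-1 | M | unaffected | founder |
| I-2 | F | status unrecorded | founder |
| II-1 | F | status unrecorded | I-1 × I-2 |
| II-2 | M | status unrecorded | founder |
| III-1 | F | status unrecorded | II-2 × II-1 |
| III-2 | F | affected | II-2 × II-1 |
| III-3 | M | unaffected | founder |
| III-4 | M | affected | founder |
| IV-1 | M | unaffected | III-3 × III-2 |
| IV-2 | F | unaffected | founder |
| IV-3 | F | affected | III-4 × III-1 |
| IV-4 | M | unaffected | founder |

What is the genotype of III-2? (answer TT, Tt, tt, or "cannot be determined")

Tt

From phenotype alone, III-2 is TT or Tt.
III-2 is affected so carries T and passed t to IV-1 (tt), so III-2 is Tt.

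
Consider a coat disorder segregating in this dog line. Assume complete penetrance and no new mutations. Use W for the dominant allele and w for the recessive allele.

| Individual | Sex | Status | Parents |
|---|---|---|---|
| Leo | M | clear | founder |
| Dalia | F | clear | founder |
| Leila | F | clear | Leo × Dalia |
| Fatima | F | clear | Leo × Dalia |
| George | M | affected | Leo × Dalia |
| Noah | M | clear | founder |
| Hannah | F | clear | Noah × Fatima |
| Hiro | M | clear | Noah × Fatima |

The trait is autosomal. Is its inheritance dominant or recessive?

Leo and Dalia are both clear yet have an affected child George. Under dominance, an affected child requires at least one affected parent, so the trait cannot be dominant.

recessive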